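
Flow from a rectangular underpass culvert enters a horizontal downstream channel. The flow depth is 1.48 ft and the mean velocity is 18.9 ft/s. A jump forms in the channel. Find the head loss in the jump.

Fr₁ = V₁/√(g·y₁) = 18.9/√(32.2×1.48) = 2.74.
From the momentum equation for a rectangular channel, y₂/y₁ = ½[√(1 + 8Fr₁²) − 1] = ½[√60.96 − 1] = 3.40.
y₂ = 3.40 × 1.48 = 5.04 ft.
Head loss: ΔE = (y₂ − y₁)³/(4y₁y₂) = (5.04 − 1.48)³/(4×1.48×5.04) = 45.0/29.8 = 1.51 ft.

ΔE = 1.51 ft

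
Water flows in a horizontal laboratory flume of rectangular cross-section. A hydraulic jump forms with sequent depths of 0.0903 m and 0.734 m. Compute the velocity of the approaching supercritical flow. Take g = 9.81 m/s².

V₁ = 5.73 m/s

For a rectangular channel the momentum equation gives q² = ½·g·y₁·y₂·(y₁ + y₂) = ½×9.81×0.0903×0.734×0.824 = 0.268.
q = √0.268 = 0.518 m²/s.
V₁ = q/y₁ = 0.518/0.0903 = 5.73 m/s.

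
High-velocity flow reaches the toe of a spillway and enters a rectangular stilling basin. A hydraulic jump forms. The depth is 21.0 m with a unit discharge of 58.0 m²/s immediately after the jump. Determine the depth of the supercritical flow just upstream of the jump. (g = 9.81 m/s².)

V₂ = q/y₂ = 58.0/21.0 = 2.76 m/s; Fr₂ = V₂/√(g·y₂) = 0.192.
From the momentum equation (using Fr₂), y₁/y₂ = ½[√(1 + 8Fr₂²) − 1] = ½[√1.296 − 1] = 0.0693.
y₁ = 0.0693 × 21.0 = 1.45 m.

y₁ = 1.45 m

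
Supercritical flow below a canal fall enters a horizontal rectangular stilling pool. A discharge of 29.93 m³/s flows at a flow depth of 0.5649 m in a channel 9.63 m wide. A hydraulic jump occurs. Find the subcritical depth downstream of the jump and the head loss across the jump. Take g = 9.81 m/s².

q = Q/b = 29.93/9.63 = 3.108 m²/s; V₁ = q/y₁ = 5.502 m/s. Fr₁ = V₁/√(g·y₁) = 2.337.
By Bélanger, y₂/y₁ = ½[√(1 + 8Fr₁²) − 1] = ½[√44.699 − 1] = 2.843.
y₂ = 2.843 × 0.5649 = 1.606 m.
Head loss: ΔE = (y₂ − y₁)³/(4y₁y₂) = (1.606 − 0.5649)³/(4×0.5649×1.606) = 1.128/3.629 = 0.3109 m.

y₂ = 1.606 m; ΔE = 0.3109 m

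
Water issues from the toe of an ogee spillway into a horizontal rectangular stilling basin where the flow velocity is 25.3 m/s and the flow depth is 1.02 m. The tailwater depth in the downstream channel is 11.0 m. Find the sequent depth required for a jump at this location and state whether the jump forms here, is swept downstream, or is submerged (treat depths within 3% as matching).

y₂ = 11.0 m; the jump forms here

Fr₁ = V₁/√(g·y₁) = 25.3/√(9.81×1.02) = 8.00.
From the momentum equation for a rectangular channel, y₂/y₁ = ½[√(1 + 8Fr₁²) − 1] = ½[√512.8 − 1] = 10.8.
y₂ = 10.8 × 1.02 = 11.0 m.
Tailwater y_tw = 11.0 m: y_tw ≈ y₂, so the jump forms here.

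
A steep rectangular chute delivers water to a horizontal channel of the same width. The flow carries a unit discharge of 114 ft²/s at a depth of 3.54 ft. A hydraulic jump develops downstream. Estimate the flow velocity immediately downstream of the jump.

V₂ = 8.49 ft/s

V₁ = q/y₁ = 114/3.54 = 32.2 ft/s. Fr₁ = V₁/√(g·y₁) = 32.2/√(32.2×3.54) = 3.02.
Conjugate-depth relation: y₂/y₁ = ½[√(1 + 8Fr₁²) − 1] = ½[√73.78 − 1] = 3.79.
y₂ = 3.79 × 3.54 = 13.4 ft.
V₂ = q/y₂ = 114/13.4 = 8.49 ft/s.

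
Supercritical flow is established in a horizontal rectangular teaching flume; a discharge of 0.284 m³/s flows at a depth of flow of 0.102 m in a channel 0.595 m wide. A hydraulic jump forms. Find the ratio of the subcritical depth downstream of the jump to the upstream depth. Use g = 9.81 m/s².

q = Q/b = 0.284/0.595 = 0.477 m²/s; V₁ = q/y₁ = 4.68 m/s. Fr₁ = V₁/√(g·y₁) = 4.68.
Bélanger equation: y₂/y₁ = ½[√(1 + 8Fr₁²) − 1] = ½[√176.1 − 1] = 6.13.

y₂/y₁ = 6.13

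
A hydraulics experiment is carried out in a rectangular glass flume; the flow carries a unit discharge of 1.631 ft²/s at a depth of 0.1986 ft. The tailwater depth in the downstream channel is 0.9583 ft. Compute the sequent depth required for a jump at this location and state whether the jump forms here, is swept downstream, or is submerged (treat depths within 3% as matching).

y₂ = 0.8182 ft; the jump is submerged

V₁ = q/y₁ = 1.631/0.1986 = 8.212 ft/s. Fr₁ = V₁/√(g·y₁) = 8.212/√(32.2×0.1986) = 3.248.
Sequent-depth ratio: y₂/y₁ = ½[√(1 + 8Fr₁²) − 1] = ½[√85.373 − 1] = 4.120.
y₂ = 4.120 × 0.1986 = 0.8182 ft.
Tailwater y_tw = 0.9583 ft: y_tw > y₂, so the jump is submerged.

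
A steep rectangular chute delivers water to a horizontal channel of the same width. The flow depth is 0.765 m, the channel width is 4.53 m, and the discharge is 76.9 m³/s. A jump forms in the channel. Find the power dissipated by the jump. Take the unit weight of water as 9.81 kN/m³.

P = 13024 kW

q = Q/b = 76.9/4.53 = 17.0 m²/s; V₁ = q/y₁ = 22.2 m/s. Fr₁ = V₁/√(g·y₁) = 8.10.
Conjugate-depth relation: y₂/y₁ = ½[√(1 + 8Fr₁²) − 1] = ½[√525.9 − 1] = 11.0.
y₂ = 11.0 × 0.765 = 8.39 m.
Head loss: ΔE = (y₂ − y₁)³/(4y₁y₂) = (8.39 − 0.765)³/(4×0.765×8.39) = 443/25.7 = 17.3 m.
P = γ·Q·ΔE = 9.81 × 76.9 × 17.3 = 13024 kW.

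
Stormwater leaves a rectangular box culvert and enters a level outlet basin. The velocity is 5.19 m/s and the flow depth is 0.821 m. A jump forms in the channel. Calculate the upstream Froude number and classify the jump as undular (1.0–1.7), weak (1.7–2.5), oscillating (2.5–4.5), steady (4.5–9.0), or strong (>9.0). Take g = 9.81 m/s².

Fr₁ = V₁/√(g·y₁) = 5.19/√(9.81×0.821) = 1.83.
Fr₁ = 1.83 lies in the weak range.

Fr₁ = 1.83; weak jump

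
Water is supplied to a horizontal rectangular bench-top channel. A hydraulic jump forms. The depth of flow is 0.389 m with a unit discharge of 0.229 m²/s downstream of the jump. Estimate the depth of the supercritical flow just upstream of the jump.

V₂ = q/y₂ = 0.229/0.389 = 0.589 m/s; Fr₂ = V₂/√(g·y₂) = 0.301.
From the momentum equation (using Fr₂), y₁/y₂ = ½[√(1 + 8Fr₂²) − 1] = ½[√1.727 − 1] = 0.157.
y₁ = 0.157 × 0.389 = 0.0611 m.

y₁ = 0.0611 m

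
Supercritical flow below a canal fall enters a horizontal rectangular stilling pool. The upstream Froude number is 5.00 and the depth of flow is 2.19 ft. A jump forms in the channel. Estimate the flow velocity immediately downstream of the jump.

Fr₁ = 5.00 (given).
Conjugate-depth relation: y₂/y₁ = ½[√(1 + 8Fr₁²) − 1] = ½[√201.0 − 1] = 6.59.
y₂ = 6.59 × 2.19 = 14.4 ft.
V₁ = Fr₁·√(g·y₁) = 5.00×√(32.2×2.19) = 42.0 ft/s; q = V₁·y₁ = 92.0 ft²/s.
V₂ = q/y₂ = 92.0/14.4 = 6.37 ft/s.

V₂ = 6.37 ft/s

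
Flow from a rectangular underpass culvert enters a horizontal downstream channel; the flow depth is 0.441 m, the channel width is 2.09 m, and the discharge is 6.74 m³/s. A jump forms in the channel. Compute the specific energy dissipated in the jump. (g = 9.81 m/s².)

ΔE = 1.05 m

q = Q/b = 6.74/2.09 = 3.22 m²/s; V₁ = q/y₁ = 7.31 m/s. Fr₁ = V₁/√(g·y₁) = 3.52.
Bélanger equation: y₂/y₁ = ½[√(1 + 8Fr₁²) − 1] = ½[√99.89 − 1] = 4.50.
y₂ = 4.50 × 0.441 = 1.98 m.
V₂ = q/y₂ = 3.22/1.98 = 1.63 m/s. E₁ = y₁ + V₁²/2g = 3.17 m; E₂ = y₂ + V₂²/2g = 2.12 m. ΔE = E₁ − E₂ = 1.05 m.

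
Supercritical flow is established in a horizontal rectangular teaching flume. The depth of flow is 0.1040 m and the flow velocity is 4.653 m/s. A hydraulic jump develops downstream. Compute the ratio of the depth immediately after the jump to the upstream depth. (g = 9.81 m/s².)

y₂/y₁ = 6.034

Fr₁ = V₁/√(g·y₁) = 4.653/√(9.81×0.1040) = 4.607.
From the momentum equation for a rectangular channel, y₂/y₁ = ½[√(1 + 8Fr₁²) − 1] = ½[√170.77 − 1] = 6.034.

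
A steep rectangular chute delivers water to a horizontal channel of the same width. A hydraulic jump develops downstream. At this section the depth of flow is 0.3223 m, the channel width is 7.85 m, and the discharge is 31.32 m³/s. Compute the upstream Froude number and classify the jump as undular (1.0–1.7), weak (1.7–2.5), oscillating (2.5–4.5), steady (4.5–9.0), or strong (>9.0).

Fr₁ = 6.962; steady jump

q = Q/b = 31.32/7.85 = 3.990 m²/s; V₁ = q/y₁ = 12.38 m/s. Fr₁ = V₁/√(g·y₁) = 6.962.
Fr₁ = 6.962 lies in the steady range.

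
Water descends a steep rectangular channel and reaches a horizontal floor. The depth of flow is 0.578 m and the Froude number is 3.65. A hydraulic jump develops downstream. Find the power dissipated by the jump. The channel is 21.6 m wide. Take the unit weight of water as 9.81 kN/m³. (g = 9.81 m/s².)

Fr₁ = 3.65 (given).
Bélanger equation: y₂/y₁ = ½[√(1 + 8Fr₁²) − 1] = ½[√107.6 − 1] = 4.69.
y₂ = 4.69 × 0.578 = 2.71 m.
V₁ = Fr₁·√(g·y₁) = 3.65×√(9.81×0.578) = 8.69 m/s; q = V₁·y₁ = 5.02 m²/s. V₂ = q/y₂ = 5.02/2.71 = 1.85 m/s. E₁ = y₁ + V₁²/2g = 4.43 m; E₂ = y₂ + V₂²/2g = 2.88 m. ΔE = E₁ − E₂ = 1.54 m.
Q = q·b = 5.02 × 21.6 = 109 m³/s. P = γ·Q·ΔE = 9.81 × 109 × 1.54 = 1644 kW.

P = 1644 kW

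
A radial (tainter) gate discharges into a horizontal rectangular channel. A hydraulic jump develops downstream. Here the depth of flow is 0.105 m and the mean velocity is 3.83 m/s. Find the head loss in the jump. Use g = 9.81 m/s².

Fr₁ = V₁/√(g·y₁) = 3.83/√(9.81×0.105) = 3.77.
Sequent-depth ratio: y₂/y₁ = ½[√(1 + 8Fr₁²) − 1] = ½[√114.9 − 1] = 4.86.
y₂ = 4.86 × 0.105 = 0.510 m.
q = V₁·y₁ = 3.83 × 0.105 = 0.402 m²/s. V₂ = q/y₂ = 0.402/0.510 = 0.788 m/s. E₁ = y₁ + V₁²/2g = 0.853 m; E₂ = y₂ + V₂²/2g = 0.542 m. ΔE = E₁ − E₂ = 0.311 m.

ΔE = 0.311 m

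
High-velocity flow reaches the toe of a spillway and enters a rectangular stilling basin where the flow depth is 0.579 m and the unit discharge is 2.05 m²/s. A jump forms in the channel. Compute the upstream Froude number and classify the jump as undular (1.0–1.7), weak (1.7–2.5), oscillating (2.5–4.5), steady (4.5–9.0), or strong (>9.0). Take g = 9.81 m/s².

V₁ = q/y₁ = 2.05/0.579 = 3.54 m/s. Fr₁ = V₁/√(g·y₁) = 3.54/√(9.81×0.579) = 1.49.
Fr₁ = 1.49 lies in the undular range.

Fr₁ = 1.49; undular jump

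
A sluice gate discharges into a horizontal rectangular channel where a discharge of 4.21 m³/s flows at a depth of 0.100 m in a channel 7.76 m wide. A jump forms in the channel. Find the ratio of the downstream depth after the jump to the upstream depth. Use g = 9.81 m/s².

y₂/y₁ = 7.26

q = Q/b = 4.21/7.76 = 0.543 m²/s; V₁ = q/y₁ = 5.43 m/s. Fr₁ = V₁/√(g·y₁) = 5.48.
By Bélanger, y₂/y₁ = ½[√(1 + 8Fr₁²) − 1] = ½[√241.0 − 1] = 7.26.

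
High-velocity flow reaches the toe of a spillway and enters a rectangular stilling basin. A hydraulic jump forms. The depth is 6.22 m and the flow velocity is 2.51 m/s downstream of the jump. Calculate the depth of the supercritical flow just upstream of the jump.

y₁ = 1.09 m

Fr₂ = V₂/√(g·y₂) = 2.51/√(9.81×6.22) = 0.321.
Applying the sequent-depth relation in reverse, y₁/y₂ = ½[√(1 + 8Fr₂²) − 1] = ½[√1.826 − 1] = 0.176.
y₁ = 0.176 × 6.22 = 1.09 m.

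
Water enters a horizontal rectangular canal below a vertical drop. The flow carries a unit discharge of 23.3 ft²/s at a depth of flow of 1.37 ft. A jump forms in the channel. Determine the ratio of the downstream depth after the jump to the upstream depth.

V₁ = q/y₁ = 23.3/1.37 = 17.0 ft/s. Fr₁ = V₁/√(g·y₁) = 17.0/√(32.2×1.37) = 2.56.
Sequent-depth ratio: y₂/y₁ = ½[√(1 + 8Fr₁²) − 1] = ½[√53.45 − 1] = 3.16.

y₂/y₁ = 3.16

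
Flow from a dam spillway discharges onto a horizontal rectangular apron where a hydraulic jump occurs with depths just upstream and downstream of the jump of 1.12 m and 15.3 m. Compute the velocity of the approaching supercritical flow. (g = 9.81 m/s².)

V₁ = 33.2 m/s

For a rectangular channel the momentum equation gives q² = ½·g·y₁·y₂·(y₁ + y₂) = ½×9.81×1.12×15.3×16.4 = 1380.
q = √1380 = 37.2 m²/s.
V₁ = q/y₁ = 37.2/1.12 = 33.2 m/s.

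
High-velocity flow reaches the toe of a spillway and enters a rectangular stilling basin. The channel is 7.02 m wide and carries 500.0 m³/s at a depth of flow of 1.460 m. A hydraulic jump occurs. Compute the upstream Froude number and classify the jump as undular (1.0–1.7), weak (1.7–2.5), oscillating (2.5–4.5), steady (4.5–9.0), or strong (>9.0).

Fr₁ = 12.89; strong jump

q = Q/b = 500.0/7.02 = 71.23 m²/s; V₁ = q/y₁ = 48.78 m/s. Fr₁ = V₁/√(g·y₁) = 12.89.
Fr₁ = 12.89 lies in the strong range.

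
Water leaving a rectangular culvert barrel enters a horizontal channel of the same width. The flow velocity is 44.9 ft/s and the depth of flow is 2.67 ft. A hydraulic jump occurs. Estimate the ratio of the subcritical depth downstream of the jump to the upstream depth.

y₂/y₁ = 6.37

Fr₁ = V₁/√(g·y₁) = 44.9/√(32.2×2.67) = 4.84.
Bélanger equation: y₂/y₁ = ½[√(1 + 8Fr₁²) − 1] = ½[√188.6 − 1] = 6.37.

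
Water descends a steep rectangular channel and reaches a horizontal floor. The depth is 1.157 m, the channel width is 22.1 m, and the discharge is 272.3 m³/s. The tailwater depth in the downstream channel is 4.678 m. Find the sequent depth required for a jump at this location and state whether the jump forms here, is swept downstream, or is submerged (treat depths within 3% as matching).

q = Q/b = 272.3/22.1 = 12.32 m²/s; V₁ = q/y₁ = 10.65 m/s. Fr₁ = V₁/√(g·y₁) = 3.161.
By Bélanger, y₂/y₁ = ½[√(1 + 8Fr₁²) − 1] = ½[√80.934 − 1] = 3.998.
y₂ = 3.998 × 1.157 = 4.626 m.
Tailwater y_tw = 4.678 m: y_tw ≈ y₂, so the jump forms here.

y₂ = 4.626 m; the jump forms here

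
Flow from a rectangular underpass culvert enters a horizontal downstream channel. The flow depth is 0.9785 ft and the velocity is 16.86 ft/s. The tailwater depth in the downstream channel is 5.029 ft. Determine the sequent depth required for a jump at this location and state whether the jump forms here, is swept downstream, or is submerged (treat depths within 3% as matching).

y₂ = 3.696 ft; the jump is submerged

Fr₁ = V₁/√(g·y₁) = 16.86/√(32.2×0.9785) = 3.004.
By Bélanger, y₂/y₁ = ½[√(1 + 8Fr₁²) − 1] = ½[√73.175 − 1] = 3.777.
y₂ = 3.777 × 0.9785 = 3.696 ft.
Tailwater y_tw = 5.029 ft: y_tw > y₂, so the jump is submerged.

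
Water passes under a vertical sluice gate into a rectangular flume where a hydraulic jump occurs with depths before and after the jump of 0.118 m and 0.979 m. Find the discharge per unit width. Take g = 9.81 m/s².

q = 0.788 m²/s

For a rectangular channel the momentum equation gives q² = ½·g·y₁·y₂·(y₁ + y₂) = ½×9.81×0.118×0.979×1.10 = 0.622.
q = √0.622 = 0.788 m²/s.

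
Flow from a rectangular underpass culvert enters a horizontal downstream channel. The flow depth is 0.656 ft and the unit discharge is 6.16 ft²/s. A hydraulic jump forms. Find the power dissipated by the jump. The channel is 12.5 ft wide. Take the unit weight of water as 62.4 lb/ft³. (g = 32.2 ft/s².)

V₁ = q/y₁ = 6.16/0.656 = 9.39 ft/s. Fr₁ = V₁/√(g·y₁) = 9.39/√(32.2×0.656) = 2.04.
Conjugate-depth relation: y₂/y₁ = ½[√(1 + 8Fr₁²) − 1] = ½[√34.40 − 1] = 2.43.
y₂ = 2.43 × 0.656 = 1.60 ft.
Head loss: ΔE = (y₂ − y₁)³/(4y₁y₂) = (1.60 − 0.656)³/(4×0.656×1.60) = 0.830/4.19 = 0.198 ft.
Q = q·b = 6.16 × 12.5 = 77.0 cfs. P = γ·Q·ΔE/550 = 62.4 × 77.0 × 0.198 / 550 = 1.73 hp.

P = 1.73 hp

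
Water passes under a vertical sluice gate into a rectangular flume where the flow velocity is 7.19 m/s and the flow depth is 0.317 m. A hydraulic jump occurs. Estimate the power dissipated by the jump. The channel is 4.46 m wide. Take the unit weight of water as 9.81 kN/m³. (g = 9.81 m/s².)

Fr₁ = V₁/√(g·y₁) = 7.19/√(9.81×0.317) = 4.08.
Bélanger equation: y₂/y₁ = ½[√(1 + 8Fr₁²) − 1] = ½[√134.0 − 1] = 5.29.
y₂ = 5.29 × 0.317 = 1.68 m.
Head loss: ΔE = (y₂ − y₁)³/(4y₁y₂) = (1.68 − 0.317)³/(4×0.317×1.68) = 2.51/2.13 = 1.18 m.
q = V₁·y₁ = 7.19 × 0.317 = 2.28 m²/s. Q = q·b = 2.28 × 4.46 = 10.2 m³/s. P = γ·Q·ΔE = 9.81 × 10.2 × 1.18 = 118 kW.

P = 118 kW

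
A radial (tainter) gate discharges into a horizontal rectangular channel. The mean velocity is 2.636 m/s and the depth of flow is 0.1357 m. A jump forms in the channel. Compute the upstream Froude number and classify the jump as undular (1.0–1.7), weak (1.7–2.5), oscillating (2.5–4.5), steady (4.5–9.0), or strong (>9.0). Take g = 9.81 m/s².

Fr₁ = 2.285; weak jump

Fr₁ = V₁/√(g·y₁) = 2.636/√(9.81×0.1357) = 2.285.
Fr₁ = 2.285 lies in the weak range.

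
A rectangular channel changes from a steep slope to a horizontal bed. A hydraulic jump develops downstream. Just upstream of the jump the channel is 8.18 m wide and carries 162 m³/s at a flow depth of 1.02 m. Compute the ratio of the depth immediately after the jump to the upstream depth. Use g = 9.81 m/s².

y₂/y₁ = 8.19

q = Q/b = 162/8.18 = 19.8 m²/s; V₁ = q/y₁ = 19.4 m/s. Fr₁ = V₁/√(g·y₁) = 6.14.
From the momentum equation for a rectangular channel, y₂/y₁ = ½[√(1 + 8Fr₁²) − 1] = ½[√302.4 − 1] = 8.19.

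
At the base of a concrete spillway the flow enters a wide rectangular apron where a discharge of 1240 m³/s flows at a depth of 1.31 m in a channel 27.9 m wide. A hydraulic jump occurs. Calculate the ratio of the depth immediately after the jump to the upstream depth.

y₂/y₁ = 12.9

q = Q/b = 1240/27.9 = 44.4 m²/s; V₁ = q/y₁ = 33.9 m/s. Fr₁ = V₁/√(g·y₁) = 9.46.
By Bélanger, y₂/y₁ = ½[√(1 + 8Fr₁²) − 1] = ½[√717.5 − 1] = 12.9.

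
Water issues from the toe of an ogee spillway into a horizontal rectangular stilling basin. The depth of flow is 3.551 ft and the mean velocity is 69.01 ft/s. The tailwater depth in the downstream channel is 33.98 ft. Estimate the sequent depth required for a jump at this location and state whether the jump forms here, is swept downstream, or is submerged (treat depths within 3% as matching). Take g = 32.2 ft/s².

y₂ = 30.68 ft; the jump is submerged

Fr₁ = V₁/√(g·y₁) = 69.01/√(32.2×3.551) = 6.454.
By Bélanger, y₂/y₁ = ½[√(1 + 8Fr₁²) − 1] = ½[√334.20 − 1] = 8.641.
y₂ = 8.641 × 3.551 = 30.68 ft.
Tailwater y_tw = 33.98 ft: y_tw > y₂, so the jump is submerged.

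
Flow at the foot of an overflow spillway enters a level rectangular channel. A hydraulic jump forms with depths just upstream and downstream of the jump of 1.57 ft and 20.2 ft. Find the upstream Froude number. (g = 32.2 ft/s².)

For a rectangular channel the momentum equation gives q² = ½·g·y₁·y₂·(y₁ + y₂) = ½×32.2×1.57×20.2×21.8 = 11116.
q = √11116 = 105 ft²/s.
V₁ = q/y₁ = 67.2 ft/s; Fr₁ = V₁/√(g·y₁) = 9.44.

Fr₁ = 9.44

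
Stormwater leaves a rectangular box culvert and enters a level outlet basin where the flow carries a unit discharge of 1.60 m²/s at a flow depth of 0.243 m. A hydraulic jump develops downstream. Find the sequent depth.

y₂ = 1.35 m

V₁ = q/y₁ = 1.60/0.243 = 6.58 m/s. Fr₁ = V₁/√(g·y₁) = 6.58/√(9.81×0.243) = 4.26.
Bélanger equation: y₂/y₁ = ½[√(1 + 8Fr₁²) − 1] = ½[√146.5 − 1] = 5.55.
y₂ = 5.55 × 0.243 = 1.35 m.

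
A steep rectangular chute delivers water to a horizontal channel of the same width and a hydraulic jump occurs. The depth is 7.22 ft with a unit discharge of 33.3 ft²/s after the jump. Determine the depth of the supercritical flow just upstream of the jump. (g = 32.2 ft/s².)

y₁ = 1.14 ft

V₂ = q/y₂ = 33.3/7.22 = 4.61 ft/s; Fr₂ = V₂/√(g·y₂) = 0.302.
From the momentum equation (using Fr₂), y₁/y₂ = ½[√(1 + 8Fr₂²) − 1] = ½[√1.732 − 1] = 0.158.
y₁ = 0.158 × 7.22 = 1.14 ft.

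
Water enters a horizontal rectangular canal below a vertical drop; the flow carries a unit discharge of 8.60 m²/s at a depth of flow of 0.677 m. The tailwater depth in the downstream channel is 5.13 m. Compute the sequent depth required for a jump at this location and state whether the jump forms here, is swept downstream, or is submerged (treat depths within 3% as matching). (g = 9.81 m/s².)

y₂ = 4.39 m; the jump is submerged

V₁ = q/y₁ = 8.60/0.677 = 12.7 m/s. Fr₁ = V₁/√(g·y₁) = 12.7/√(9.81×0.677) = 4.93.
By Bélanger, y₂/y₁ = ½[√(1 + 8Fr₁²) − 1] = ½[√195.4 − 1] = 6.49.
y₂ = 6.49 × 0.677 = 4.39 m.
Tailwater y_tw = 5.13 m: y_tw > y₂, so the jump is submerged.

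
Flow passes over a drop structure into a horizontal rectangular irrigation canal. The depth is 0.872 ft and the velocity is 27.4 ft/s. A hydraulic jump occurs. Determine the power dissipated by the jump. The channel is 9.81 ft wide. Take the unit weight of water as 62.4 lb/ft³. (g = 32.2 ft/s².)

Fr₁ = V₁/√(g·y₁) = 27.4/√(32.2×0.872) = 5.17.
From the momentum equation for a rectangular channel, y₂/y₁ = ½[√(1 + 8Fr₁²) − 1] = ½[√214.9 − 1] = 6.83.
y₂ = 6.83 × 0.872 = 5.96 ft.
Head loss: ΔE = (y₂ − y₁)³/(4y₁y₂) = (5.96 − 0.872)³/(4×0.872×5.96) = 131/20.8 = 6.32 ft.
q = V₁·y₁ = 27.4 × 0.872 = 23.9 ft²/s. Q = q·b = 23.9 × 9.81 = 234 cfs. P = γ·Q·ΔE/550 = 62.4 × 234 × 6.32 / 550 = 168 hp.

P = 168 hp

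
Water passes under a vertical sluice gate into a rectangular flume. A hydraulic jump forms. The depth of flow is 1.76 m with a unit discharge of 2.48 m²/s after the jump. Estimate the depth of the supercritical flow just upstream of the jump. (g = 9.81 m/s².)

V₂ = q/y₂ = 2.48/1.76 = 1.41 m/s; Fr₂ = V₂/√(g·y₂) = 0.339.
Applying the sequent-depth relation in reverse, y₁/y₂ = ½[√(1 + 8Fr₂²) − 1] = ½[√1.920 − 1] = 0.193.
y₁ = 0.193 × 1.76 = 0.339 m.

y₁ = 0.339 m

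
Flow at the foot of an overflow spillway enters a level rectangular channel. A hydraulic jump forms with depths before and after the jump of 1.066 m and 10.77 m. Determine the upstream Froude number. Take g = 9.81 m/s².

For a rectangular channel the momentum equation gives q² = ½·g·y₁·y₂·(y₁ + y₂) = ½×9.81×1.066×10.77×11.84 = 666.5.
q = √666.5 = 25.82 m²/s.
V₁ = q/y₁ = 24.22 m/s; Fr₁ = V₁/√(g·y₁) = 7.489.

Fr₁ = 7.489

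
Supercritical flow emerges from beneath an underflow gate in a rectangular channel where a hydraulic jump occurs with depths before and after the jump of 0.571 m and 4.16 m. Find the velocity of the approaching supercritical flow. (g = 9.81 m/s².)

V₁ = 13.0 m/s

For a rectangular channel the momentum equation gives q² = ½·g·y₁·y₂·(y₁ + y₂) = ½×9.81×0.571×4.16×4.73 = 55.1.
q = √55.1 = 7.42 m²/s.
V₁ = q/y₁ = 7.42/0.571 = 13.0 m/s.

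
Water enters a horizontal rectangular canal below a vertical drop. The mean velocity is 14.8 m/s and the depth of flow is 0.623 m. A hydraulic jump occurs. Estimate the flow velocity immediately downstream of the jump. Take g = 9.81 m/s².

V₂ = 1.85 m/s

Fr₁ = V₁/√(g·y₁) = 14.8/√(9.81×0.623) = 5.99.
Conjugate-depth relation: y₂/y₁ = ½[√(1 + 8Fr₁²) − 1] = ½[√287.7 − 1] = 7.98.
y₂ = 7.98 × 0.623 = 4.97 m.
q = V₁·y₁ = 14.8 × 0.623 = 9.22 m²/s.
V₂ = q/y₂ = 9.22/4.97 = 1.85 m/s.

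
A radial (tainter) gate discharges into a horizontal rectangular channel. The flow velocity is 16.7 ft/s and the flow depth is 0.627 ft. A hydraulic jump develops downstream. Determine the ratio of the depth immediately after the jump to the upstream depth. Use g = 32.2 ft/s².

Fr₁ = V₁/√(g·y₁) = 16.7/√(32.2×0.627) = 3.72.
Conjugate-depth relation: y₂/y₁ = ½[√(1 + 8Fr₁²) − 1] = ½[√111.5 − 1] = 4.78.

y₂/y₁ = 4.78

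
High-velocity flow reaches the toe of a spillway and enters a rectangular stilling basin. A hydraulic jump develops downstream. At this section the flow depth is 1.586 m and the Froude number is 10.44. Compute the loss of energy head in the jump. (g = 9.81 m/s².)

Fr₁ = 10.44 (given).
Bélanger equation: y₂/y₁ = ½[√(1 + 8Fr₁²) − 1] = ½[√872.95 − 1] = 14.27.
y₂ = 14.27 × 1.586 = 22.64 m.
V₁ = Fr₁·√(g·y₁) = 10.44×√(9.81×1.586) = 41.18 m/s; q = V₁·y₁ = 65.31 m²/s. V₂ = q/y₂ = 65.31/22.64 = 2.885 m/s. E₁ = y₁ + V₁²/2g = 88.02 m; E₂ = y₂ + V₂²/2g = 23.06 m. ΔE = E₁ − E₂ = 64.96 m.

ΔE = 64.96 m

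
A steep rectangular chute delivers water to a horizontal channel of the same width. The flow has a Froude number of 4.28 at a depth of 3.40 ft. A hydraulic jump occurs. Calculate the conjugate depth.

y₂ = 18.9 ft

Fr₁ = 4.28 (given).
By Bélanger, y₂/y₁ = ½[√(1 + 8Fr₁²) − 1] = ½[√147.5 − 1] = 5.57.
y₂ = 5.57 × 3.40 = 18.9 ft.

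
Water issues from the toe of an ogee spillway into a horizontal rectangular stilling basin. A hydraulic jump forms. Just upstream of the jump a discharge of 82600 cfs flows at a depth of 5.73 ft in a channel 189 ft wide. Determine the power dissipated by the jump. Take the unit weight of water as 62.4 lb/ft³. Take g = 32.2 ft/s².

q = Q/b = 82600/189 = 437 ft²/s; V₁ = q/y₁ = 76.3 ft/s. Fr₁ = V₁/√(g·y₁) = 5.62.
By Bélanger, y₂/y₁ = ½[√(1 + 8Fr₁²) − 1] = ½[√253.2 − 1] = 7.46.
y₂ = 7.46 × 5.73 = 42.7 ft.
Head loss: ΔE = (y₂ − y₁)³/(4y₁y₂) = (42.7 − 5.73)³/(4×5.73×42.7) = 50640/979 = 51.7 ft.
P = γ·Q·ΔE/550 = 62.4 × 82600 × 51.7 / 550 = 484597 hp.

P = 484597 hp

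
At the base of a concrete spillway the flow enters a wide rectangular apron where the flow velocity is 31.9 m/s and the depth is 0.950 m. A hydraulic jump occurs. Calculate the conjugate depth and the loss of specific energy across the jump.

Fr₁ = V₁/√(g·y₁) = 31.9/√(9.81×0.950) = 10.4.
By Bélanger, y₂/y₁ = ½[√(1 + 8Fr₁²) − 1] = ½[√874.5 − 1] = 14.3.
y₂ = 14.3 × 0.950 = 13.6 m.
Head loss: ΔE = (y₂ − y₁)³/(4y₁y₂) = (13.6 − 0.950)³/(4×0.950×13.6) = 2011/51.6 = 39.0 m.

y₂ = 13.6 m; ΔE = 39.0 m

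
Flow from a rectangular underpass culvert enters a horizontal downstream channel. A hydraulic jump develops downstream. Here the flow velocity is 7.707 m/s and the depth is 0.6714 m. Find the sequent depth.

y₂ = 2.535 m

Fr₁ = V₁/√(g·y₁) = 7.707/√(9.81×0.6714) = 3.003.
Sequent-depth ratio: y₂/y₁ = ½[√(1 + 8Fr₁²) − 1] = ½[√73.146 − 1] = 3.776.
y₂ = 3.776 × 0.6714 = 2.535 m.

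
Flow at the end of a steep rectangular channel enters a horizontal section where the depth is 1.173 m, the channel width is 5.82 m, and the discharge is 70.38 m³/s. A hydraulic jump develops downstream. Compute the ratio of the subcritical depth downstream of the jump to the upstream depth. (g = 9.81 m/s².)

y₂/y₁ = 3.827

q = Q/b = 70.38/5.82 = 12.09 m²/s; V₁ = q/y₁ = 10.31 m/s. Fr₁ = V₁/√(g·y₁) = 3.039.
Bélanger equation: y₂/y₁ = ½[√(1 + 8Fr₁²) − 1] = ½[√74.889 − 1] = 3.827.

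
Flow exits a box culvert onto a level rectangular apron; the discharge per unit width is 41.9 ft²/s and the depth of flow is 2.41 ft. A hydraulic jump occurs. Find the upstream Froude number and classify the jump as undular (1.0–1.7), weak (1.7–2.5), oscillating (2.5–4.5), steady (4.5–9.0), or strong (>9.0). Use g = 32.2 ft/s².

Fr₁ = 1.97; weak jump

V₁ = q/y₁ = 41.9/2.41 = 17.4 ft/s. Fr₁ = V₁/√(g·y₁) = 17.4/√(32.2×2.41) = 1.97.
Fr₁ = 1.97 lies in the weak range.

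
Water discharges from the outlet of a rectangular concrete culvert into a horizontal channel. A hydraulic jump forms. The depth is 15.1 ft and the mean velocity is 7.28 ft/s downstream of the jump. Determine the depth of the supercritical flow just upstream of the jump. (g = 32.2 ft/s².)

Fr₂ = V₂/√(g·y₂) = 7.28/√(32.2×15.1) = 0.330.
Applying the sequent-depth relation in reverse, y₁/y₂ = ½[√(1 + 8Fr₂²) − 1] = ½[√1.872 − 1] = 0.184.
y₁ = 0.184 × 15.1 = 2.78 ft.

y₁ = 2.78 ft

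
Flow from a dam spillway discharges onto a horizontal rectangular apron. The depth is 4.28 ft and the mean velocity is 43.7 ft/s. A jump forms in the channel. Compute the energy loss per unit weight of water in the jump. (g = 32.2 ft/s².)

ΔE = 12.1 ft

Fr₁ = V₁/√(g·y₁) = 43.7/√(32.2×4.28) = 3.72.
By Bélanger, y₂/y₁ = ½[√(1 + 8Fr₁²) − 1] = ½[√111.9 − 1] = 4.79.
y₂ = 4.79 × 4.28 = 20.5 ft.
q = V₁·y₁ = 43.7 × 4.28 = 187 ft²/s. V₂ = q/y₂ = 187/20.5 = 9.13 ft/s. E₁ = y₁ + V₁²/2g = 33.9 ft; E₂ = y₂ + V₂²/2g = 21.8 ft. ΔE = E₁ − E₂ = 12.1 ft.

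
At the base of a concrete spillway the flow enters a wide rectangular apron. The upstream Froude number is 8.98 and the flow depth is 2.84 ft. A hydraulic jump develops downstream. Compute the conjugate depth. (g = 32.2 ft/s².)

y₂ = 34.7 ft

Fr₁ = 8.98 (given).
Conjugate-depth relation: y₂/y₁ = ½[√(1 + 8Fr₁²) − 1] = ½[√646.1 − 1] = 12.2.
y₂ = 12.2 × 2.84 = 34.7 ft.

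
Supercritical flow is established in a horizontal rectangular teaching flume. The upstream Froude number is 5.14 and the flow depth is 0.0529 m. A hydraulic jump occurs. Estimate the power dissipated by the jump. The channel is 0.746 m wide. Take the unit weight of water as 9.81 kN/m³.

P = 0.541 kW

Fr₁ = 5.14 (given).
From the momentum equation for a rectangular channel, y₂/y₁ = ½[√(1 + 8Fr₁²) − 1] = ½[√212.4 − 1] = 6.79.
y₂ = 6.79 × 0.0529 = 0.359 m.
Head loss: ΔE = (y₂ − y₁)³/(4y₁y₂) = (0.359 − 0.0529)³/(4×0.0529×0.359) = 0.0287/0.0760 = 0.378 m.
V₁ = Fr₁·√(g·y₁) = 5.14×√(9.81×0.0529) = 3.70 m/s; q = V₁·y₁ = 0.196 m²/s. Q = q·b = 0.196 × 0.746 = 0.146 m³/s. P = γ·Q·ΔE = 9.81 × 0.146 × 0.378 = 0.541 kW.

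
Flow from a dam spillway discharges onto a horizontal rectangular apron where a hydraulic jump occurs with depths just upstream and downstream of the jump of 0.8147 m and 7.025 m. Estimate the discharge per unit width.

q = 14.84 m²/s

For a rectangular channel the momentum equation gives q² = ½·g·y₁·y₂·(y₁ + y₂) = ½×9.81×0.8147×7.025×7.840 = 220.1.
q = √220.1 = 14.84 m²/s.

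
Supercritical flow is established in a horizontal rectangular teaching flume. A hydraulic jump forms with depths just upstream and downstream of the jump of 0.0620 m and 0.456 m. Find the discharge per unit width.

For a rectangular channel the momentum equation gives q² = ½·g·y₁·y₂·(y₁ + y₂) = ½×9.81×0.0620×0.456×0.518 = 0.0718.
q = √0.0718 = 0.268 m²/s.

q = 0.268 m²/s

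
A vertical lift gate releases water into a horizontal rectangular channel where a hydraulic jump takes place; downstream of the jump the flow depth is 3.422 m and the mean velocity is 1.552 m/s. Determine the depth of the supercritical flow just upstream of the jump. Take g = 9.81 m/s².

y₁ = 0.4356 m

Fr₂ = V₂/√(g·y₂) = 1.552/√(9.81×3.422) = 0.2679.
The Bélanger relation is symmetric: y₁/y₂ = ½[√(1 + 8Fr₂²) − 1] = ½[√1.5740 − 1] = 0.1273.
y₁ = 0.1273 × 3.422 = 0.4356 m.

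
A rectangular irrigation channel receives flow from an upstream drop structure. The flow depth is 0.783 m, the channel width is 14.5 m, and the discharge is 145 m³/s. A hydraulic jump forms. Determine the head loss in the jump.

ΔE = 4.14 m

q = Q/b = 145/14.5 = 10.0 m²/s; V₁ = q/y₁ = 12.8 m/s. Fr₁ = V₁/√(g·y₁) = 4.61.
Conjugate-depth relation: y₂/y₁ = ½[√(1 + 8Fr₁²) − 1] = ½[√170.9 − 1] = 6.04.
y₂ = 6.04 × 0.783 = 4.73 m.
Head loss: ΔE = (y₂ − y₁)³/(4y₁y₂) = (4.73 − 0.783)³/(4×0.783×4.73) = 61.3/14.8 = 4.14 m.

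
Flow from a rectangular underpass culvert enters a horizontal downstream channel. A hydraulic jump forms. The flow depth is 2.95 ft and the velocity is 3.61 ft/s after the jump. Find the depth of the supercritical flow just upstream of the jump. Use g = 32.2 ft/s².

y₁ = 0.661 ft

Fr₂ = V₂/√(g·y₂) = 3.61/√(32.2×2.95) = 0.370.
The Bélanger relation is symmetric: y₁/y₂ = ½[√(1 + 8Fr₂²) − 1] = ½[√2.098 − 1] = 0.224.
y₁ = 0.224 × 2.95 = 0.661 ft.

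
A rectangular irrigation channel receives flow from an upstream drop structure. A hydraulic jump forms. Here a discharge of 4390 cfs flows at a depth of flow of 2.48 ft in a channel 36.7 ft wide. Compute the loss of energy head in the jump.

q = Q/b = 4390/36.7 = 120 ft²/s; V₁ = q/y₁ = 48.2 ft/s. Fr₁ = V₁/√(g·y₁) = 5.40.
Sequent-depth ratio: y₂/y₁ = ½[√(1 + 8Fr₁²) − 1] = ½[√234.1 − 1] = 7.15.
y₂ = 7.15 × 2.48 = 17.7 ft.
Head loss: ΔE = (y₂ − y₁)³/(4y₁y₂) = (17.7 − 2.48)³/(4×2.48×17.7) = 3547/176 = 20.2 ft.

ΔE = 20.2 ft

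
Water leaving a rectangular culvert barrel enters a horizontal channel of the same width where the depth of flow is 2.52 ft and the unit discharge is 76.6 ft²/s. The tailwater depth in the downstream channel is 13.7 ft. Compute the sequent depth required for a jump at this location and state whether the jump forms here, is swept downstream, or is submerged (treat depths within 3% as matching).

y₂ = 10.8 ft; the jump is submerged

V₁ = q/y₁ = 76.6/2.52 = 30.4 ft/s. Fr₁ = V₁/√(g·y₁) = 30.4/√(32.2×2.52) = 3.37.
Conjugate-depth relation: y₂/y₁ = ½[√(1 + 8Fr₁²) − 1] = ½[√92.09 − 1] = 4.30.
y₂ = 4.30 × 2.52 = 10.8 ft.
Tailwater y_tw = 13.7 ft: y_tw > y₂, so the jump is submerged.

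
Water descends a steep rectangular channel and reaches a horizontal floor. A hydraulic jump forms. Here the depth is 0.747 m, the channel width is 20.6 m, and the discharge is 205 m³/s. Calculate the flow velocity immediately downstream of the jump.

q = Q/b = 205/20.6 = 9.95 m²/s; V₁ = q/y₁ = 13.3 m/s. Fr₁ = V₁/√(g·y₁) = 4.92.
Bélanger equation: y₂/y₁ = ½[√(1 + 8Fr₁²) − 1] = ½[√194.7 − 1] = 6.48.
y₂ = 6.48 × 0.747 = 4.84 m.
V₂ = q/y₂ = 9.95/4.84 = 2.06 m/s.

V₂ = 2.06 m/s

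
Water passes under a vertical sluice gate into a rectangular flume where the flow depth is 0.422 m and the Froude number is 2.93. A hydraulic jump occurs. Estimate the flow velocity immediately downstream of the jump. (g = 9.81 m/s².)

V₂ = 1.62 m/s

Fr₁ = 2.93 (given).
Sequent-depth ratio: y₂/y₁ = ½[√(1 + 8Fr₁²) − 1] = ½[√69.68 − 1] = 3.67.
y₂ = 3.67 × 0.422 = 1.55 m.
V₁ = Fr₁·√(g·y₁) = 2.93×√(9.81×0.422) = 5.96 m/s; q = V₁·y₁ = 2.52 m²/s.
V₂ = q/y₂ = 2.52/1.55 = 1.62 m/s.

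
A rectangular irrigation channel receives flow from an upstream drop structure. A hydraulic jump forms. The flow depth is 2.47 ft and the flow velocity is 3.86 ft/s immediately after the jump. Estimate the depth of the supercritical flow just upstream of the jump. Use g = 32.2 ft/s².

Fr₂ = V₂/√(g·y₂) = 3.86/√(32.2×2.47) = 0.433.
The Bélanger relation is symmetric: y₁/y₂ = ½[√(1 + 8Fr₂²) − 1] = ½[√2.499 − 1] = 0.290.
y₁ = 0.290 × 2.47 = 0.717 ft.

y₁ = 0.717 ft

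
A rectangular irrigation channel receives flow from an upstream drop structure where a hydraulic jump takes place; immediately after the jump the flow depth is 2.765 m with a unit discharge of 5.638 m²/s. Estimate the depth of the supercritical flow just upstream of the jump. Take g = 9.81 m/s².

y₁ = 0.6803 m

V₂ = q/y₂ = 5.638/2.765 = 2.039 m/s; Fr₂ = V₂/√(g·y₂) = 0.3915.
Applying the sequent-depth relation in reverse, y₁/y₂ = ½[√(1 + 8Fr₂²) − 1] = ½[√2.2263 − 1] = 0.2460.
y₁ = 0.2460 × 2.765 = 0.6803 m.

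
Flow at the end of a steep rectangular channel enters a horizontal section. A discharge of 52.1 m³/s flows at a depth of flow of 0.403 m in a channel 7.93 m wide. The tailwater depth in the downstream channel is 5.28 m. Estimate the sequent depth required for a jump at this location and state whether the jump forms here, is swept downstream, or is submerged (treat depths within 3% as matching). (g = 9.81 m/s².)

y₂ = 4.48 m; the jump is submerged

q = Q/b = 52.1/7.93 = 6.57 m²/s; V₁ = q/y₁ = 16.3 m/s. Fr₁ = V₁/√(g·y₁) = 8.20.
From the momentum equation for a rectangular channel, y₂/y₁ = ½[√(1 + 8Fr₁²) − 1] = ½[√538.8 − 1] = 11.1.
y₂ = 11.1 × 0.403 = 4.48 m.
Tailwater y_tw = 5.28 m: y_tw > y₂, so the jump is submerged.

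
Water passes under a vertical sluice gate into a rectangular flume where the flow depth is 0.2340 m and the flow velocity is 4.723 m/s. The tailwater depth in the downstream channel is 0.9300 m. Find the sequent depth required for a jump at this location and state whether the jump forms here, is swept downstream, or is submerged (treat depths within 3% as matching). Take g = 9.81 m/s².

Fr₁ = V₁/√(g·y₁) = 4.723/√(9.81×0.2340) = 3.117.
Sequent-depth ratio: y₂/y₁ = ½[√(1 + 8Fr₁²) − 1] = ½[√78.739 − 1] = 3.937.
y₂ = 3.937 × 0.2340 = 0.9212 m.
Tailwater y_tw = 0.9300 m: y_tw ≈ y₂, so the jump forms here.

y₂ = 0.9212 m; the jump forms here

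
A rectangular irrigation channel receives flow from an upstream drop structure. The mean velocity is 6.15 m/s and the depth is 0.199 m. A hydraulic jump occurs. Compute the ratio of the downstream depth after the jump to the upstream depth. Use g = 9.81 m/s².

y₂/y₁ = 5.74

Fr₁ = V₁/√(g·y₁) = 6.15/√(9.81×0.199) = 4.40.
By Bélanger, y₂/y₁ = ½[√(1 + 8Fr₁²) − 1] = ½[√156.0 − 1] = 5.74.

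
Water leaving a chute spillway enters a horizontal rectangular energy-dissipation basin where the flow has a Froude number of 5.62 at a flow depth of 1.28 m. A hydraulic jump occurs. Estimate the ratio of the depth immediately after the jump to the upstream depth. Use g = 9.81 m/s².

Fr₁ = 5.62 (given).
Conjugate-depth relation: y₂/y₁ = ½[√(1 + 8Fr₁²) − 1] = ½[√253.7 − 1] = 7.46.

y₂/y₁ = 7.46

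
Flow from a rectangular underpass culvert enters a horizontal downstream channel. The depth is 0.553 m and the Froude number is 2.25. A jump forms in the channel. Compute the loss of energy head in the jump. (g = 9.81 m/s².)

Fr₁ = 2.25 (given).
By Bélanger, y₂/y₁ = ½[√(1 + 8Fr₁²) − 1] = ½[√41.50 − 1] = 2.72.
y₂ = 2.72 × 0.553 = 1.50 m.
Head loss: ΔE = (y₂ − y₁)³/(4y₁y₂) = (1.50 − 0.553)³/(4×0.553×1.50) = 0.862/3.33 = 0.259 m.

ΔE = 0.259 m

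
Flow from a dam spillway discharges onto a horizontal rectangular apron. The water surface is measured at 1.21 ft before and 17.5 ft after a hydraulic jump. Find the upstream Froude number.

Fr₁ = 10.6

For a rectangular channel the momentum equation gives q² = ½·g·y₁·y₂·(y₁ + y₂) = ½×32.2×1.21×17.5×18.7 = 6379.
q = √6379 = 79.9 ft²/s.
V₁ = q/y₁ = 66.0 ft/s; Fr₁ = V₁/√(g·y₁) = 10.6.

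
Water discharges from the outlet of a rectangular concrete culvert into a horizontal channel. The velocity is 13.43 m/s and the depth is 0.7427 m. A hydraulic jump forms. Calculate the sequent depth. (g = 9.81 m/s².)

y₂ = 4.868 m

Fr₁ = V₁/√(g·y₁) = 13.43/√(9.81×0.7427) = 4.975.
Bélanger equation: y₂/y₁ = ½[√(1 + 8Fr₁²) − 1] = ½[√199.04 − 1] = 6.554.
y₂ = 6.554 × 0.7427 = 4.868 m.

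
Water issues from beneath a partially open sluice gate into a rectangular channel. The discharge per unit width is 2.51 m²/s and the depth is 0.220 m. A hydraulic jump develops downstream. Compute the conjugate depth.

V₁ = q/y₁ = 2.51/0.220 = 11.4 m/s. Fr₁ = V₁/√(g·y₁) = 11.4/√(9.81×0.220) = 7.77.
From the momentum equation for a rectangular channel, y₂/y₁ = ½[√(1 + 8Fr₁²) − 1] = ½[√483.5 − 1] = 10.5.
y₂ = 10.5 × 0.220 = 2.31 m.

y₂ = 2.31 m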